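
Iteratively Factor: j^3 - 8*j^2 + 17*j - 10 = (j - 2)*(j^2 - 6*j + 5) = (j - 5)*(j - 2)*(j - 1)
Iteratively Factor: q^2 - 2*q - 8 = (q + 2)*(q - 4)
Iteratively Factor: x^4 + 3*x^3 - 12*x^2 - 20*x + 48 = (x - 2)*(x^3 + 5*x^2 - 2*x - 24) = (x - 2)^2*(x^2 + 7*x + 12) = (x - 2)^2*(x + 3)*(x + 4)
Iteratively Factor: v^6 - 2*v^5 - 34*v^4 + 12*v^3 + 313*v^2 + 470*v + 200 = (v + 2)*(v^5 - 4*v^4 - 26*v^3 + 64*v^2 + 185*v + 100) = (v - 5)*(v + 2)*(v^4 + v^3 - 21*v^2 - 41*v - 20) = (v - 5)*(v + 1)*(v + 2)*(v^3 - 21*v - 20) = (v - 5)^2*(v + 1)*(v + 2)*(v^2 + 5*v + 4) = (v - 5)^2*(v + 1)*(v + 2)*(v + 4)*(v + 1)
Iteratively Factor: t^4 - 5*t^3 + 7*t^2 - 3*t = (t - 1)*(t^3 - 4*t^2 + 3*t) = t*(t - 1)*(t^2 - 4*t + 3) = t*(t - 1)^2*(t - 3)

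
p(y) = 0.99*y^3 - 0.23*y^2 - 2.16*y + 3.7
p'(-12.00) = 431.04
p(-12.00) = -1714.22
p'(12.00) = 420.00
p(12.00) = 1655.38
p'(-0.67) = -0.52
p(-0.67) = 4.75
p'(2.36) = 13.30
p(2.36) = 10.33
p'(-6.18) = 114.11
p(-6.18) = -225.40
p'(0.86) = -0.36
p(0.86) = 2.30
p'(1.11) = 0.99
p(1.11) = 2.37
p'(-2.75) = 21.57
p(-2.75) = -12.69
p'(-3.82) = 42.94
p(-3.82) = -46.59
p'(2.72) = 18.56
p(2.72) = 16.05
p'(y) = 2.97*y^2 - 0.46*y - 2.16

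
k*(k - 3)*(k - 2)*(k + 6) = k^4 + k^3 - 24*k^2 + 36*k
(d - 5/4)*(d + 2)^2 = d^3 + 11*d^2/4 - d - 5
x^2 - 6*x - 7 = (x - 7)*(x + 1)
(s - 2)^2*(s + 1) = s^3 - 3*s^2 + 4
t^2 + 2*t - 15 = (t - 3)*(t + 5)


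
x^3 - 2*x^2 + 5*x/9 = x*(x - 5/3)*(x - 1/3)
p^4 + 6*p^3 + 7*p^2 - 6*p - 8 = (p - 1)*(p + 1)*(p + 2)*(p + 4)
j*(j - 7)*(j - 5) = j^3 - 12*j^2 + 35*j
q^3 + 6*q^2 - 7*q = q*(q - 1)*(q + 7)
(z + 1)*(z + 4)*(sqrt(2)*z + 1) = sqrt(2)*z^3 + z^2 + 5*sqrt(2)*z^2 + 5*z + 4*sqrt(2)*z + 4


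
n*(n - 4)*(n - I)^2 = n^4 - 4*n^3 - 2*I*n^3 - n^2 + 8*I*n^2 + 4*n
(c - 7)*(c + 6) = c^2 - c - 42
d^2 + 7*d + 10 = (d + 2)*(d + 5)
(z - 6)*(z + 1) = z^2 - 5*z - 6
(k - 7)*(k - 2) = k^2 - 9*k + 14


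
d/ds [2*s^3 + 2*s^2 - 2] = 2*s*(3*s + 2)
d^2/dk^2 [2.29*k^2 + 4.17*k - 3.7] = 4.58000000000000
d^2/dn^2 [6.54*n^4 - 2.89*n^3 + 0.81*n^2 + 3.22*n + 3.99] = 78.48*n^2 - 17.34*n + 1.62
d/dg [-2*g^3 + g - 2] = 1 - 6*g^2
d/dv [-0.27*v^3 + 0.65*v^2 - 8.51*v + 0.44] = -0.81*v^2 + 1.3*v - 8.51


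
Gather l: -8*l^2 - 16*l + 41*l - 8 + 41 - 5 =-8*l^2 + 25*l + 28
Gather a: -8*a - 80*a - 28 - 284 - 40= -88*a - 352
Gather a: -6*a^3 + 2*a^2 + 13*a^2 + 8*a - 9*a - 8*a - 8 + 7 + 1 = -6*a^3 + 15*a^2 - 9*a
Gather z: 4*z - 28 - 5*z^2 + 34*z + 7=-5*z^2 + 38*z - 21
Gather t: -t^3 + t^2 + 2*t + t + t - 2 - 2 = -t^3 + t^2 + 4*t - 4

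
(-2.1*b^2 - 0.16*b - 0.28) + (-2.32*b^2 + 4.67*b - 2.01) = -4.42*b^2 + 4.51*b - 2.29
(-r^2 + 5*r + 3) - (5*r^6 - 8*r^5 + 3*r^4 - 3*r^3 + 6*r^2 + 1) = -5*r^6 + 8*r^5 - 3*r^4 + 3*r^3 - 7*r^2 + 5*r + 2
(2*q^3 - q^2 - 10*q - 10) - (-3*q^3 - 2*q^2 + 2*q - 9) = 5*q^3 + q^2 - 12*q - 1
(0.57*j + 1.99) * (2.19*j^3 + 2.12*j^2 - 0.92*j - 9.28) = 1.2483*j^4 + 5.5665*j^3 + 3.6944*j^2 - 7.1204*j - 18.4672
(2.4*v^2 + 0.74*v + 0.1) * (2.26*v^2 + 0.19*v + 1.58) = 5.424*v^4 + 2.1284*v^3 + 4.1586*v^2 + 1.1882*v + 0.158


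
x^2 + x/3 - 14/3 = (x - 2)*(x + 7/3)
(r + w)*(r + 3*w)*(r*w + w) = r^3*w + 4*r^2*w^2 + r^2*w + 3*r*w^3 + 4*r*w^2 + 3*w^3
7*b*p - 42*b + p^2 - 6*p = (7*b + p)*(p - 6)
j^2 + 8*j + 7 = (j + 1)*(j + 7)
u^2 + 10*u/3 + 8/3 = (u + 4/3)*(u + 2)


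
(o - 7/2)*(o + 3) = o^2 - o/2 - 21/2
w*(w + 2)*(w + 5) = w^3 + 7*w^2 + 10*w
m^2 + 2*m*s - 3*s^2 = (m - s)*(m + 3*s)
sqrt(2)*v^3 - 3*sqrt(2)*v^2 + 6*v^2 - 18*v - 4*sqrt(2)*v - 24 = (v - 4)*(v + 3*sqrt(2))*(sqrt(2)*v + sqrt(2))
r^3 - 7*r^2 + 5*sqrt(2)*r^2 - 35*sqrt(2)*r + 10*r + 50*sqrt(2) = (r - 5)*(r - 2)*(r + 5*sqrt(2))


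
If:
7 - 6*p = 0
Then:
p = 7/6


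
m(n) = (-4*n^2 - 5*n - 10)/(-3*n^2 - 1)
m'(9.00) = -0.03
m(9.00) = 1.55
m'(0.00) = 5.00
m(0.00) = 10.00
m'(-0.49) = 9.08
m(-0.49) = 4.95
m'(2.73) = -0.46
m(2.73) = 2.29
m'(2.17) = -0.78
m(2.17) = 2.62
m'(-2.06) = 0.26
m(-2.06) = 1.21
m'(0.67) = -6.64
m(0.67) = 6.45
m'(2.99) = -0.37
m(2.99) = 2.18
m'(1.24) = -2.62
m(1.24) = 3.98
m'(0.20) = -4.78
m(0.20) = 9.96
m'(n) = 6*n*(-4*n^2 - 5*n - 10)/(-3*n^2 - 1)^2 + (-8*n - 5)/(-3*n^2 - 1) = (-15*n^2 - 52*n + 5)/(9*n^4 + 6*n^2 + 1)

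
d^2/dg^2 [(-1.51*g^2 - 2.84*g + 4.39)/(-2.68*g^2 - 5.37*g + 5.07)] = (-2.66660000000002*g^3 - 66.0807600000001*g^2 - 147.54204*g - 140.2152)/(19.248832*g^6 + 115.708464*g^5 + 122.604372*g^4 - 282.938319*g^3 - 231.941853*g^2 + 414.105939*g - 130.323843)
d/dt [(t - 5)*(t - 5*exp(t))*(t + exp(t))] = (t - 5)*(t - 5*exp(t))*(exp(t) + 1) - (t - 5)*(t + exp(t))*(5*exp(t) - 1) + (t - 5*exp(t))*(t + exp(t))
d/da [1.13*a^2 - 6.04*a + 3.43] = 2.26*a - 6.04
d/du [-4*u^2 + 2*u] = 2 - 8*u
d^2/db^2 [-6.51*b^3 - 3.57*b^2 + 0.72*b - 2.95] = -39.06*b - 7.14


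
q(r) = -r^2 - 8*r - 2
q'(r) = -2*r - 8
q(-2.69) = 12.28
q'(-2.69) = -2.62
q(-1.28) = 6.60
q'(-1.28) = -5.44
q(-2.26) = 10.97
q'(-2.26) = -3.48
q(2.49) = -28.12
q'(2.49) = -12.98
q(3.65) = -44.52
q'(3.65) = -15.30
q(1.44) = -15.59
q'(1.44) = -10.88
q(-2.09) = 10.35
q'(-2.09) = -3.82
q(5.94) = -84.80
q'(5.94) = -19.88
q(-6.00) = 10.00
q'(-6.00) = 4.00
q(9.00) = -155.00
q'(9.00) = -26.00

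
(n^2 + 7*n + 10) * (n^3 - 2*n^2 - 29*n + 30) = n^5 + 5*n^4 - 33*n^3 - 193*n^2 - 80*n + 300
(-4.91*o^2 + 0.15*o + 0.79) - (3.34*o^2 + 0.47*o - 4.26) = -8.25*o^2 - 0.32*o + 5.05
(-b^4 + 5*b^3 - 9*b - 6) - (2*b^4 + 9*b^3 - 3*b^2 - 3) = -3*b^4 - 4*b^3 + 3*b^2 - 9*b - 3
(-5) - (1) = -6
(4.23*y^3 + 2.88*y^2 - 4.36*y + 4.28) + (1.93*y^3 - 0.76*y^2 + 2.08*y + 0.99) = 6.16*y^3 + 2.12*y^2 - 2.28*y + 5.27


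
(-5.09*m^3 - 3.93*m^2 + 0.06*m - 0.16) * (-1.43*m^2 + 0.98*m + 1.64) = 7.2787*m^5 + 0.6317*m^4 - 12.2848*m^3 - 6.1576*m^2 - 0.0584*m - 0.2624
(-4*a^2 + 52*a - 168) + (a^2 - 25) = -3*a^2 + 52*a - 193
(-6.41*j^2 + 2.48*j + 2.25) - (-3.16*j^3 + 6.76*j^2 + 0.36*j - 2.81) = 3.16*j^3 - 13.17*j^2 + 2.12*j + 5.06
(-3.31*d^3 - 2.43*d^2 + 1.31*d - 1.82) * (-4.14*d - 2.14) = 13.7034*d^4 + 17.1436*d^3 - 0.223199999999999*d^2 + 4.7314*d + 3.8948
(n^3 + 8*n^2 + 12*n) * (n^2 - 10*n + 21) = n^5 - 2*n^4 - 47*n^3 + 48*n^2 + 252*n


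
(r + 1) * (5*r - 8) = 5*r^2 - 3*r - 8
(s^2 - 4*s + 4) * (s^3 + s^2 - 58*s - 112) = s^5 - 3*s^4 - 58*s^3 + 124*s^2 + 216*s - 448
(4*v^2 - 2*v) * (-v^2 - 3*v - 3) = -4*v^4 - 10*v^3 - 6*v^2 + 6*v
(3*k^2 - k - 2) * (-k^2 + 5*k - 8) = -3*k^4 + 16*k^3 - 27*k^2 - 2*k + 16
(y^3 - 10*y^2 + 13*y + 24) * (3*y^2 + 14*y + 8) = 3*y^5 - 16*y^4 - 93*y^3 + 174*y^2 + 440*y + 192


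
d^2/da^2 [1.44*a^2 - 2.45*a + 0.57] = 2.88000000000000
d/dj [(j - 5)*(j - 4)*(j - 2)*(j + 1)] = 4*j^3 - 30*j^2 + 54*j - 2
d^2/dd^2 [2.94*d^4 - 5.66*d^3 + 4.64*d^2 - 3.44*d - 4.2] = 35.28*d^2 - 33.96*d + 9.28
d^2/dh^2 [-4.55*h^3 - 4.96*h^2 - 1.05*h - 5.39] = -27.3*h - 9.92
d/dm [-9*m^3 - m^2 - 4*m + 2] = -27*m^2 - 2*m - 4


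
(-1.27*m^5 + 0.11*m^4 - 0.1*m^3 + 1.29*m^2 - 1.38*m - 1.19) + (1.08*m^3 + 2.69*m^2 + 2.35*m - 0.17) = -1.27*m^5 + 0.11*m^4 + 0.98*m^3 + 3.98*m^2 + 0.97*m - 1.36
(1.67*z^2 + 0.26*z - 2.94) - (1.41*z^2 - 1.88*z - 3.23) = 0.26*z^2 + 2.14*z + 0.29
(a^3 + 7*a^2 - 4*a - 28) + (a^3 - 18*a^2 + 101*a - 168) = 2*a^3 - 11*a^2 + 97*a - 196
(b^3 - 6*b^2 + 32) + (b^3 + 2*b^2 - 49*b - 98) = 2*b^3 - 4*b^2 - 49*b - 66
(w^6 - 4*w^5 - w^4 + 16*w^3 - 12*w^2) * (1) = w^6 - 4*w^5 - w^4 + 16*w^3 - 12*w^2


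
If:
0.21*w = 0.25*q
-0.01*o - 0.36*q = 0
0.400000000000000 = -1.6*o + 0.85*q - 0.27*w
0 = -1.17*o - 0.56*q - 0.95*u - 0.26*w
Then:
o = -0.25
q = 0.01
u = 0.30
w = 0.01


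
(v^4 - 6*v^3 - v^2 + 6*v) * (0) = 0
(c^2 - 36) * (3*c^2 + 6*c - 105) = 3*c^4 + 6*c^3 - 213*c^2 - 216*c + 3780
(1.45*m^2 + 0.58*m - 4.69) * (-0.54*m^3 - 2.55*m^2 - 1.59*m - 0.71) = -0.783*m^5 - 4.0107*m^4 - 1.2519*m^3 + 10.0078*m^2 + 7.0453*m + 3.3299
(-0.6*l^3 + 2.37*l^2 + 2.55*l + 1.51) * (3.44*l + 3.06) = -2.064*l^4 + 6.3168*l^3 + 16.0242*l^2 + 12.9974*l + 4.6206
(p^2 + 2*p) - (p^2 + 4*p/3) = 2*p/3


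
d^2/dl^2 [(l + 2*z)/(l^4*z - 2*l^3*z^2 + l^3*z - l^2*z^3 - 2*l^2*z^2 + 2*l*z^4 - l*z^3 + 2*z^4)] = 2*((l + 2*z)*(-4*l^3 + 6*l^2*z - 3*l^2 + 2*l*z^2 + 4*l*z - 2*z^3 + z^2)^2 + (-4*l^3 + 6*l^2*z - 3*l^2 + 2*l*z^2 + 4*l*z - 2*z^3 + z^2 + (l + 2*z)*(-6*l^2 + 6*l*z - 3*l + z^2 + 2*z))*(l^4 - 2*l^3*z + l^3 - l^2*z^2 - 2*l^2*z + 2*l*z^3 - l*z^2 + 2*z^3))/(z*(l^4 - 2*l^3*z + l^3 - l^2*z^2 - 2*l^2*z + 2*l*z^3 - l*z^2 + 2*z^3)^3)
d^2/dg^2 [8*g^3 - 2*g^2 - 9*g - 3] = 48*g - 4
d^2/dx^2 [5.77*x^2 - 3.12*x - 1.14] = 11.5400000000000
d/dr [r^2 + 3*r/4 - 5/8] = 2*r + 3/4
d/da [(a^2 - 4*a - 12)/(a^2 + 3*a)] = (7*a^2 + 24*a + 36)/(a^2*(a^2 + 6*a + 9))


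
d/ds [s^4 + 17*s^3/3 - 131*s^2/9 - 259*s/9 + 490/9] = 4*s^3 + 17*s^2 - 262*s/9 - 259/9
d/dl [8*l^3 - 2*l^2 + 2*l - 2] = 24*l^2 - 4*l + 2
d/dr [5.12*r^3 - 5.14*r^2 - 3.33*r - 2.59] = 15.36*r^2 - 10.28*r - 3.33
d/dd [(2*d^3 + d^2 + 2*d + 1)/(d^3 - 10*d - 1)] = (-d^4 - 44*d^3 - 19*d^2 - 2*d + 8)/(d^6 - 20*d^4 - 2*d^3 + 100*d^2 + 20*d + 1)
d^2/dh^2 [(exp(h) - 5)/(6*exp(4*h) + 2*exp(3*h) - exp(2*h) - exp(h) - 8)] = (324*exp(8*h) - 2748*exp(7*h) - 1376*exp(6*h) + 228*exp(5*h) + 1145*exp(4*h) - 3633*exp(3*h) - 783*exp(2*h) + 147*exp(h) + 104)*exp(h)/(216*exp(12*h) + 216*exp(11*h) - 36*exp(10*h) - 172*exp(9*h) - 930*exp(8*h) - 546*exp(7*h) + 221*exp(6*h) + 387*exp(5*h) + 1221*exp(4*h) + 335*exp(3*h) - 216*exp(2*h) - 192*exp(h) - 512)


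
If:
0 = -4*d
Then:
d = 0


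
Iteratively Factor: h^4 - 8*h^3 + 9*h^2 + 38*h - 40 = (h - 1)*(h^3 - 7*h^2 + 2*h + 40) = (h - 4)*(h - 1)*(h^2 - 3*h - 10) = (h - 4)*(h - 1)*(h + 2)*(h - 5)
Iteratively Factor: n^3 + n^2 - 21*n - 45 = (n - 5)*(n^2 + 6*n + 9) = (n - 5)*(n + 3)*(n + 3)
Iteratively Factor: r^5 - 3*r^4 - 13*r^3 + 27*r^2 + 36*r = (r + 1)*(r^4 - 4*r^3 - 9*r^2 + 36*r) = (r + 1)*(r + 3)*(r^3 - 7*r^2 + 12*r) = (r - 3)*(r + 1)*(r + 3)*(r^2 - 4*r) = r*(r - 3)*(r + 1)*(r + 3)*(r - 4)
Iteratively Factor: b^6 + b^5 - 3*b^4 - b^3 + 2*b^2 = (b - 1)*(b^5 + 2*b^4 - b^3 - 2*b^2) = b*(b - 1)*(b^4 + 2*b^3 - b^2 - 2*b) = b^2*(b - 1)*(b^3 + 2*b^2 - b - 2) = b^2*(b - 1)^2*(b^2 + 3*b + 2) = b^2*(b - 1)^2*(b + 2)*(b + 1)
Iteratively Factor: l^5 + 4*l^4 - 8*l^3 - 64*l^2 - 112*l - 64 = (l + 2)*(l^4 + 2*l^3 - 12*l^2 - 40*l - 32) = (l + 2)^2*(l^3 - 12*l - 16) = (l + 2)^3*(l^2 - 2*l - 8) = (l - 4)*(l + 2)^3*(l + 2)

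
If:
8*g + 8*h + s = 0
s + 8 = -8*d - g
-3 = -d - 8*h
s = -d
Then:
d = -61/58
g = -37/58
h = 235/464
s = 61/58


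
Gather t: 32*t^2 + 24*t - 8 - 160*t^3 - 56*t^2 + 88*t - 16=-160*t^3 - 24*t^2 + 112*t - 24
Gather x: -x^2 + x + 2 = -x^2 + x + 2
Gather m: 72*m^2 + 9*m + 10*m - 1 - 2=72*m^2 + 19*m - 3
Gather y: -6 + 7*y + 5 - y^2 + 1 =-y^2 + 7*y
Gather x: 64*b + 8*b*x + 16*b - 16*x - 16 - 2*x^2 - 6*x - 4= 80*b - 2*x^2 + x*(8*b - 22) - 20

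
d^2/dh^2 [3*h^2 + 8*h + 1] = 6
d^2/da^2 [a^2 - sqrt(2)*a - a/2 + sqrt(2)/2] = 2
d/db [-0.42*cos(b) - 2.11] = 0.42*sin(b)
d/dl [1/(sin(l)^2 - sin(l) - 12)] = (1 - 2*sin(l))*cos(l)/(sin(l) + cos(l)^2 + 11)^2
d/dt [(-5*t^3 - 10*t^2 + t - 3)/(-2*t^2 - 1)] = (10*t^4 + 17*t^2 + 8*t - 1)/(4*t^4 + 4*t^2 + 1)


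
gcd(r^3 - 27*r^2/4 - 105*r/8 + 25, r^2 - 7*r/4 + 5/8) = r - 5/4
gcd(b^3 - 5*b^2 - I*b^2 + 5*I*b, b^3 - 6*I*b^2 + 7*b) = b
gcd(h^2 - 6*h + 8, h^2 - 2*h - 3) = 1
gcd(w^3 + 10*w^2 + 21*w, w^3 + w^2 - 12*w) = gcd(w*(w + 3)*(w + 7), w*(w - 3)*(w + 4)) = w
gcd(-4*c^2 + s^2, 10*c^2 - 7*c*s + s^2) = -2*c + s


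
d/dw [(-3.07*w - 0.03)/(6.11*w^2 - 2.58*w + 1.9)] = (18.7577*w^2 + 0.3666*w - 5.9104)/(37.3321*w^4 - 31.5276*w^3 + 29.8744*w^2 - 9.804*w + 3.61)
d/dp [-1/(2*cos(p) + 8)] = -sin(p)/(2*(cos(p) + 4)^2)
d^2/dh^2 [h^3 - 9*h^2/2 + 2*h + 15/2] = 6*h - 9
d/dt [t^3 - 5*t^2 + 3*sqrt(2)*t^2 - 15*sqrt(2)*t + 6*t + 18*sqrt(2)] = 3*t^2 - 10*t + 6*sqrt(2)*t - 15*sqrt(2) + 6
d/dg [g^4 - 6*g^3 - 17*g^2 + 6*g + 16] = 4*g^3 - 18*g^2 - 34*g + 6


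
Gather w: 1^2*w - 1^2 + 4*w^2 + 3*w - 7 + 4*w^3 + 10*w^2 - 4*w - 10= 4*w^3 + 14*w^2 - 18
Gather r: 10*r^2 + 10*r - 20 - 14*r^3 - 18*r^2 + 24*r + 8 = -14*r^3 - 8*r^2 + 34*r - 12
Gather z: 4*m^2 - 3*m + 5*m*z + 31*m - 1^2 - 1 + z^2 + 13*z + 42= 4*m^2 + 28*m + z^2 + z*(5*m + 13) + 40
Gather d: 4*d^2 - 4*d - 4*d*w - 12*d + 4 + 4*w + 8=4*d^2 + d*(-4*w - 16) + 4*w + 12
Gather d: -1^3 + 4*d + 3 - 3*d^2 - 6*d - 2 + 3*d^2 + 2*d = 0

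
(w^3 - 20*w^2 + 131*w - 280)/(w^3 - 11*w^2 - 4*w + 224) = (w - 5)/(w + 4)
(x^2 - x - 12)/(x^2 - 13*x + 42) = (x^2 - x - 12)/(x^2 - 13*x + 42)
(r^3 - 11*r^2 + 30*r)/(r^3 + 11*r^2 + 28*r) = (r^2 - 11*r + 30)/(r^2 + 11*r + 28)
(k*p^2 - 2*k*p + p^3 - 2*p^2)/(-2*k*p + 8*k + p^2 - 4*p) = p*(-k*p + 2*k - p^2 + 2*p)/(2*k*p - 8*k - p^2 + 4*p)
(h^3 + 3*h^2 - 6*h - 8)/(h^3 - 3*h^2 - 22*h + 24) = (h^2 - h - 2)/(h^2 - 7*h + 6)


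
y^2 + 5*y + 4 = (y + 1)*(y + 4)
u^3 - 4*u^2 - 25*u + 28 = (u - 7)*(u - 1)*(u + 4)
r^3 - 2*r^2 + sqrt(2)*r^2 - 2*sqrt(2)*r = r*(r - 2)*(r + sqrt(2))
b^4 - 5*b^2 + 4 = (b - 2)*(b - 1)*(b + 1)*(b + 2)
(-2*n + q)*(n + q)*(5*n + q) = -10*n^3 - 7*n^2*q + 4*n*q^2 + q^3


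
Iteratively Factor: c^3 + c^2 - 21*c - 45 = (c + 3)*(c^2 - 2*c - 15) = (c + 3)^2*(c - 5)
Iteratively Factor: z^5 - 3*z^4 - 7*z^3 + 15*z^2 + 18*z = (z)*(z^4 - 3*z^3 - 7*z^2 + 15*z + 18) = z*(z - 3)*(z^3 - 7*z - 6) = z*(z - 3)^2*(z^2 + 3*z + 2) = z*(z - 3)^2*(z + 2)*(z + 1)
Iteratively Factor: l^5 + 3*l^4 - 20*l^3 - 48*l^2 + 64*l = (l + 4)*(l^4 - l^3 - 16*l^2 + 16*l) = l*(l + 4)*(l^3 - l^2 - 16*l + 16) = l*(l - 1)*(l + 4)*(l^2 - 16) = l*(l - 4)*(l - 1)*(l + 4)*(l + 4)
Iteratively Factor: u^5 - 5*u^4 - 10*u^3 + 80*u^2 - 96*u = (u - 4)*(u^4 - u^3 - 14*u^2 + 24*u) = (u - 4)*(u - 3)*(u^3 + 2*u^2 - 8*u) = u*(u - 4)*(u - 3)*(u^2 + 2*u - 8) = u*(u - 4)*(u - 3)*(u + 4)*(u - 2)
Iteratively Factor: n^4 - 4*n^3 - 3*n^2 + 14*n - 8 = (n - 4)*(n^3 - 3*n + 2) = (n - 4)*(n - 1)*(n^2 + n - 2) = (n - 4)*(n - 1)*(n + 2)*(n - 1)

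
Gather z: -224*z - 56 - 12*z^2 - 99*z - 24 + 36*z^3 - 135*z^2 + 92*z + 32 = 36*z^3 - 147*z^2 - 231*z - 48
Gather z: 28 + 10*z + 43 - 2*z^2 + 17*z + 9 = -2*z^2 + 27*z + 80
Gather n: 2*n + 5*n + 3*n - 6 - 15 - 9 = 10*n - 30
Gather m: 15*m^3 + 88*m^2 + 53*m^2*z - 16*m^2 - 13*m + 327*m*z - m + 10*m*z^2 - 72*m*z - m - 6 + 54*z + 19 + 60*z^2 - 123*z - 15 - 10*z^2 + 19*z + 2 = 15*m^3 + m^2*(53*z + 72) + m*(10*z^2 + 255*z - 15) + 50*z^2 - 50*z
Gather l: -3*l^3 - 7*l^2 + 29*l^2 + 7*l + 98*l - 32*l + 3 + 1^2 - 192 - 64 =-3*l^3 + 22*l^2 + 73*l - 252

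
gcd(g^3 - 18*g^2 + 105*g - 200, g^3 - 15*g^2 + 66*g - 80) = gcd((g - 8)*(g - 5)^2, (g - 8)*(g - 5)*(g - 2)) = g^2 - 13*g + 40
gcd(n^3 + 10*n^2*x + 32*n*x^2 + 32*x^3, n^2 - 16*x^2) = n + 4*x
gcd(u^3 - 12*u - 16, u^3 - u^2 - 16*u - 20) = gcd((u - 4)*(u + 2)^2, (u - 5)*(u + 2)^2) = u^2 + 4*u + 4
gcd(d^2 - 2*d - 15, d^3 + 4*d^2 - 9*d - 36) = d + 3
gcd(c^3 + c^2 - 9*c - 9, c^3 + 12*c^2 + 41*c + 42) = c + 3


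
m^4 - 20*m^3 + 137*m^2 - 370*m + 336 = (m - 8)*(m - 7)*(m - 3)*(m - 2)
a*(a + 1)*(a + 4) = a^3 + 5*a^2 + 4*a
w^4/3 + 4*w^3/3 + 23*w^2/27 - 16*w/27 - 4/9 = (w/3 + 1/3)*(w - 2/3)*(w + 2/3)*(w + 3)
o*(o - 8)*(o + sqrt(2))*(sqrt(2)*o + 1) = sqrt(2)*o^4 - 8*sqrt(2)*o^3 + 3*o^3 - 24*o^2 + sqrt(2)*o^2 - 8*sqrt(2)*o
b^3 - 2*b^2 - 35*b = b*(b - 7)*(b + 5)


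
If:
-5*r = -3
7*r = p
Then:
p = 21/5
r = 3/5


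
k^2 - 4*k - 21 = (k - 7)*(k + 3)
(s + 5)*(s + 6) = s^2 + 11*s + 30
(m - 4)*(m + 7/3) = m^2 - 5*m/3 - 28/3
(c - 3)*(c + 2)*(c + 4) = c^3 + 3*c^2 - 10*c - 24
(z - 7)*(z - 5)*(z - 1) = z^3 - 13*z^2 + 47*z - 35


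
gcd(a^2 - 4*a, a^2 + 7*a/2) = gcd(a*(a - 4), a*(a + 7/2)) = a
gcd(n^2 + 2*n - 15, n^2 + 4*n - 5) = n + 5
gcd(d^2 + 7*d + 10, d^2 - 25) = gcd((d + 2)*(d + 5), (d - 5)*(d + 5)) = d + 5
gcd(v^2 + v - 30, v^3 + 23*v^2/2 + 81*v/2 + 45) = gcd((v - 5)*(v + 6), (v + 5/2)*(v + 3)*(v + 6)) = v + 6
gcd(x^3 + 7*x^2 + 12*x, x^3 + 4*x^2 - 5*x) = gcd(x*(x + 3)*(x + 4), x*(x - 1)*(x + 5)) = x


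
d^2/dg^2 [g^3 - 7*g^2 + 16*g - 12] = 6*g - 14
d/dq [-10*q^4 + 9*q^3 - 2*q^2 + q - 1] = -40*q^3 + 27*q^2 - 4*q + 1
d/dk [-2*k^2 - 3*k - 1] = -4*k - 3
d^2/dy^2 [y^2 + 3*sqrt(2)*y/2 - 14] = 2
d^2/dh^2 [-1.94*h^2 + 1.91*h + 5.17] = -3.88000000000000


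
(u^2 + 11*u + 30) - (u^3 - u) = -u^3 + u^2 + 12*u + 30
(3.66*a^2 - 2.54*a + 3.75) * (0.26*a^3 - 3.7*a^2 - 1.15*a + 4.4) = 0.9516*a^5 - 14.2024*a^4 + 6.164*a^3 + 5.15*a^2 - 15.4885*a + 16.5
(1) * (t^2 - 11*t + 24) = t^2 - 11*t + 24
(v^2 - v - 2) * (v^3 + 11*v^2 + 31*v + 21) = v^5 + 10*v^4 + 18*v^3 - 32*v^2 - 83*v - 42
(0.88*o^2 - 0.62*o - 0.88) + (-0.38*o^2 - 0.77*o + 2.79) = 0.5*o^2 - 1.39*o + 1.91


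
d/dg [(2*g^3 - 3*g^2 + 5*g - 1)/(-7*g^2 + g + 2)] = (-14*g^4 + 4*g^3 + 44*g^2 - 26*g + 11)/(49*g^4 - 14*g^3 - 27*g^2 + 4*g + 4)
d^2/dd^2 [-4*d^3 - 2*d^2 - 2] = -24*d - 4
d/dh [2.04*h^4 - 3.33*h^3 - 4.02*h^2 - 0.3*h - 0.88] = 8.16*h^3 - 9.99*h^2 - 8.04*h - 0.3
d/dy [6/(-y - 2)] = 6/(y + 2)^2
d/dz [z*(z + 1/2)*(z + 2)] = 3*z^2 + 5*z + 1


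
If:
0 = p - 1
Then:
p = 1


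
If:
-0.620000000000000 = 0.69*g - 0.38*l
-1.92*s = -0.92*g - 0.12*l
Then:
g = 1.68732654949121*s - 0.172062904717854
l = 3.06382978723404*s + 1.31914893617021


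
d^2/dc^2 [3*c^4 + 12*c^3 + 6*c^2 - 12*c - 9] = 36*c^2 + 72*c + 12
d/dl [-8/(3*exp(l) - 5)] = 24*exp(l)/(3*exp(l) - 5)^2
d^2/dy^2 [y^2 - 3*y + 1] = 2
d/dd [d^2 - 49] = 2*d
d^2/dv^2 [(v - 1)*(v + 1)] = 2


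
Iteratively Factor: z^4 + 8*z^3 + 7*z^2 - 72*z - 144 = (z - 3)*(z^3 + 11*z^2 + 40*z + 48) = (z - 3)*(z + 4)*(z^2 + 7*z + 12) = (z - 3)*(z + 3)*(z + 4)*(z + 4)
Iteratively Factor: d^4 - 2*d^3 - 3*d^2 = (d)*(d^3 - 2*d^2 - 3*d) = d*(d - 3)*(d^2 + d) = d^2*(d - 3)*(d + 1)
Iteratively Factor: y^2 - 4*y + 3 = (y - 1)*(y - 3)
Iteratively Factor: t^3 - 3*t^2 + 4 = (t - 2)*(t^2 - t - 2) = (t - 2)*(t + 1)*(t - 2)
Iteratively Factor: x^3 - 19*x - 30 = (x - 5)*(x^2 + 5*x + 6) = (x - 5)*(x + 3)*(x + 2)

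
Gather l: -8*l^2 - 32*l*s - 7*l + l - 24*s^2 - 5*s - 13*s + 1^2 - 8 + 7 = -8*l^2 + l*(-32*s - 6) - 24*s^2 - 18*s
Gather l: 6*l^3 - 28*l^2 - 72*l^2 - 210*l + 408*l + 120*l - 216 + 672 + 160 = 6*l^3 - 100*l^2 + 318*l + 616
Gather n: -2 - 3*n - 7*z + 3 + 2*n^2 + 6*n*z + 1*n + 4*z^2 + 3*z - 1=2*n^2 + n*(6*z - 2) + 4*z^2 - 4*z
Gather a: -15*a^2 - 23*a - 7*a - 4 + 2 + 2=-15*a^2 - 30*a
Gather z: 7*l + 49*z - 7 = 7*l + 49*z - 7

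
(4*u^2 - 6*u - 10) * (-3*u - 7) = -12*u^3 - 10*u^2 + 72*u + 70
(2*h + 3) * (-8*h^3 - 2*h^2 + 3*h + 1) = -16*h^4 - 28*h^3 + 11*h + 3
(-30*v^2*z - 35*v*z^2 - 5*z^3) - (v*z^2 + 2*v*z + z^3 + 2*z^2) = -30*v^2*z - 36*v*z^2 - 2*v*z - 6*z^3 - 2*z^2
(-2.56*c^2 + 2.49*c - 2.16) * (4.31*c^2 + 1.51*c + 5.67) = -11.0336*c^4 + 6.8663*c^3 - 20.0649*c^2 + 10.8567*c - 12.2472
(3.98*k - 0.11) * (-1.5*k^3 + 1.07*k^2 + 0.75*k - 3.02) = -5.97*k^4 + 4.4236*k^3 + 2.8673*k^2 - 12.1021*k + 0.3322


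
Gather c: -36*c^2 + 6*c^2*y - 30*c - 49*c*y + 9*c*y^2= c^2*(6*y - 36) + c*(9*y^2 - 49*y - 30)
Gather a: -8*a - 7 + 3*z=-8*a + 3*z - 7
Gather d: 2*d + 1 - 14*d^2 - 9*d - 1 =-14*d^2 - 7*d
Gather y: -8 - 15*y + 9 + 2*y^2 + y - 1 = 2*y^2 - 14*y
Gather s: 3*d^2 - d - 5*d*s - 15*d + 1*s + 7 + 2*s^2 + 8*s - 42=3*d^2 - 16*d + 2*s^2 + s*(9 - 5*d) - 35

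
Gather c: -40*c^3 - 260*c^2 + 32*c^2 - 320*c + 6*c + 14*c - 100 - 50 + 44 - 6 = -40*c^3 - 228*c^2 - 300*c - 112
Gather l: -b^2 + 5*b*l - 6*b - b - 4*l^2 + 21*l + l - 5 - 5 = -b^2 - 7*b - 4*l^2 + l*(5*b + 22) - 10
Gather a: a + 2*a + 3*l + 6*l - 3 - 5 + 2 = 3*a + 9*l - 6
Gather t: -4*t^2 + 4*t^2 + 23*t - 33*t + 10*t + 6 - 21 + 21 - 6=0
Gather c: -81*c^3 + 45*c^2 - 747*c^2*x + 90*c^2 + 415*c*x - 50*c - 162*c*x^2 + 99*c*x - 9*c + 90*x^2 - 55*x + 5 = -81*c^3 + c^2*(135 - 747*x) + c*(-162*x^2 + 514*x - 59) + 90*x^2 - 55*x + 5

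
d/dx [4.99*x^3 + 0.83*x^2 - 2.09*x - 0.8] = 14.97*x^2 + 1.66*x - 2.09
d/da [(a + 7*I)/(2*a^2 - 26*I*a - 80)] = (a^2 - 13*I*a - (a + 7*I)*(2*a - 13*I) - 40)/(2*(-a^2 + 13*I*a + 40)^2)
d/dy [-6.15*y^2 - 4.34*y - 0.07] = -12.3*y - 4.34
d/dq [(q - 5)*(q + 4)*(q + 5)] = 3*q^2 + 8*q - 25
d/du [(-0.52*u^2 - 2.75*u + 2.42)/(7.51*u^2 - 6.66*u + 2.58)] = (24.1157*u^2 - 39.0316*u + 9.0222)/(56.4001*u^4 - 100.0332*u^3 + 83.1072*u^2 - 34.3656*u + 6.6564)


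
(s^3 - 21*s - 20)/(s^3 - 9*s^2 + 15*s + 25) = (s + 4)/(s - 5)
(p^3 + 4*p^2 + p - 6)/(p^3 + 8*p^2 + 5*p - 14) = (p + 3)/(p + 7)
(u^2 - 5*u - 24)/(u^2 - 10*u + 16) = (u + 3)/(u - 2)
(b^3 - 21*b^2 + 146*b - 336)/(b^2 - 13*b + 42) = b - 8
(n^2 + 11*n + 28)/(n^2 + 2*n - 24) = (n^2 + 11*n + 28)/(n^2 + 2*n - 24)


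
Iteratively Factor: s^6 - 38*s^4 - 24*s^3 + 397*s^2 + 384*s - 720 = (s - 5)*(s^5 + 5*s^4 - 13*s^3 - 89*s^2 - 48*s + 144) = (s - 5)*(s - 4)*(s^4 + 9*s^3 + 23*s^2 + 3*s - 36) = (s - 5)*(s - 4)*(s + 3)*(s^3 + 6*s^2 + 5*s - 12) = (s - 5)*(s - 4)*(s + 3)^2*(s^2 + 3*s - 4) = (s - 5)*(s - 4)*(s + 3)^2*(s + 4)*(s - 1)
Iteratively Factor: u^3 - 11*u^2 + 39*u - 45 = (u - 3)*(u^2 - 8*u + 15) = (u - 3)^2*(u - 5)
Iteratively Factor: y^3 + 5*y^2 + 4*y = (y + 1)*(y^2 + 4*y) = y*(y + 1)*(y + 4)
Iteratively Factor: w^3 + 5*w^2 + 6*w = (w + 2)*(w^2 + 3*w) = w*(w + 2)*(w + 3)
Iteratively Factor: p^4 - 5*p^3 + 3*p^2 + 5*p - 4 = (p + 1)*(p^3 - 6*p^2 + 9*p - 4) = (p - 1)*(p + 1)*(p^2 - 5*p + 4) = (p - 4)*(p - 1)*(p + 1)*(p - 1)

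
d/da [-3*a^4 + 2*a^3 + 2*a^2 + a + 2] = -12*a^3 + 6*a^2 + 4*a + 1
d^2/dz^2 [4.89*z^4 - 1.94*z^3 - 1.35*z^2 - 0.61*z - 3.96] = 58.68*z^2 - 11.64*z - 2.7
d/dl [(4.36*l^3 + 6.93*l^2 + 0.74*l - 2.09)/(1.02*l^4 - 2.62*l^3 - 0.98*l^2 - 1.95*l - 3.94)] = (-4.4472*l^6 - 14.1372*l^5 + 11.6194*l^4 - 4.5992*l^3 - 80.7509*l^2 - 58.7048*l - 6.9911)/(1.0404*l^8 - 5.3448*l^7 + 4.8652*l^6 + 1.1572*l^5 + 3.1408*l^4 + 24.4676*l^3 + 11.5249*l^2 + 15.366*l + 15.5236)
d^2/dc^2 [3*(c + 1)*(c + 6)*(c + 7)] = 18*c + 84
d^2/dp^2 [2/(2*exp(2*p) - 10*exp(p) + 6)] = ((5 - 4*exp(p))*(exp(2*p) - 5*exp(p) + 3) + 2*(2*exp(p) - 5)^2*exp(p))*exp(p)/(exp(2*p) - 5*exp(p) + 3)^3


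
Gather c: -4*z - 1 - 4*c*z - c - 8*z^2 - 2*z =c*(-4*z - 1) - 8*z^2 - 6*z - 1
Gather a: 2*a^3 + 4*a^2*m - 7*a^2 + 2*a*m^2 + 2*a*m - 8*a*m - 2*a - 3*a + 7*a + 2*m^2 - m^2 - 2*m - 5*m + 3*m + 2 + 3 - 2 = 2*a^3 + a^2*(4*m - 7) + a*(2*m^2 - 6*m + 2) + m^2 - 4*m + 3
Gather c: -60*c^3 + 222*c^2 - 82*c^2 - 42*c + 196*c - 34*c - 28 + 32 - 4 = -60*c^3 + 140*c^2 + 120*c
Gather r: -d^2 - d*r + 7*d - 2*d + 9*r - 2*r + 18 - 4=-d^2 + 5*d + r*(7 - d) + 14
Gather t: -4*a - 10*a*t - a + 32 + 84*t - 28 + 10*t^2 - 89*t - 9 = -5*a + 10*t^2 + t*(-10*a - 5) - 5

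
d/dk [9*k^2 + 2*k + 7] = 18*k + 2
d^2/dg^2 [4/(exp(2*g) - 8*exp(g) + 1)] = 16*((2 - exp(g))*(exp(2*g) - 8*exp(g) + 1) + 2*(exp(g) - 4)^2*exp(g))*exp(g)/(exp(2*g) - 8*exp(g) + 1)^3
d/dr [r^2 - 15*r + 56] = 2*r - 15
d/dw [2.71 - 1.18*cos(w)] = 1.18*sin(w)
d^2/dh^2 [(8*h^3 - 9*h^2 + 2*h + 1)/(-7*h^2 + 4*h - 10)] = 2*(586*h^3 - 1077*h^2 - 1896*h + 874)/(343*h^6 - 588*h^5 + 1806*h^4 - 1744*h^3 + 2580*h^2 - 1200*h + 1000)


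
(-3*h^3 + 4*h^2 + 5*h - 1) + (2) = -3*h^3 + 4*h^2 + 5*h + 1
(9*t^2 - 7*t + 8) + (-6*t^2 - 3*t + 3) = 3*t^2 - 10*t + 11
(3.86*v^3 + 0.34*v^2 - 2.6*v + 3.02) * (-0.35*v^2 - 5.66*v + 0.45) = -1.351*v^5 - 21.9666*v^4 + 0.7226*v^3 + 13.812*v^2 - 18.2632*v + 1.359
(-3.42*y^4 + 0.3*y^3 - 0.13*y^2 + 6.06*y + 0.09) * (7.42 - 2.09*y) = 7.1478*y^5 - 26.0034*y^4 + 2.4977*y^3 - 13.63*y^2 + 44.7771*y + 0.6678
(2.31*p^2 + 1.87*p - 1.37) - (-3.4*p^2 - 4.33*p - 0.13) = 5.71*p^2 + 6.2*p - 1.24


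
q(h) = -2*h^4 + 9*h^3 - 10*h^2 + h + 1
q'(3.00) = -32.00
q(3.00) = -5.00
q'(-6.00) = 2821.00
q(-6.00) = -4901.00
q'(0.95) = -0.49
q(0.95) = -0.99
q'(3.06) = -36.60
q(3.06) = -7.06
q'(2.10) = 3.98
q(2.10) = 3.45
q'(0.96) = -0.39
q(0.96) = -0.99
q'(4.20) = -199.42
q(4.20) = -126.75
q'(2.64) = -10.82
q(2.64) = 2.39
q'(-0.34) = 11.24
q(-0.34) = -0.88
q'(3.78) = -120.89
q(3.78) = -60.33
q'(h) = -8*h^3 + 27*h^2 - 20*h + 1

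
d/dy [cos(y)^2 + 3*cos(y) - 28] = -(2*cos(y) + 3)*sin(y)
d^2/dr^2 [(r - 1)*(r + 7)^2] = 6*r + 26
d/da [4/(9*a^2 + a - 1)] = 4*(-18*a - 1)/(9*a^2 + a - 1)^2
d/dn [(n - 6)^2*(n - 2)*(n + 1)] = 4*n^3 - 39*n^2 + 92*n - 12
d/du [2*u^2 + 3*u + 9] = 4*u + 3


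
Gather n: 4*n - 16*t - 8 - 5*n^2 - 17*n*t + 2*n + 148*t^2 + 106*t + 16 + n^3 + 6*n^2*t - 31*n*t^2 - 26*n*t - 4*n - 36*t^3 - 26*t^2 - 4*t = n^3 + n^2*(6*t - 5) + n*(-31*t^2 - 43*t + 2) - 36*t^3 + 122*t^2 + 86*t + 8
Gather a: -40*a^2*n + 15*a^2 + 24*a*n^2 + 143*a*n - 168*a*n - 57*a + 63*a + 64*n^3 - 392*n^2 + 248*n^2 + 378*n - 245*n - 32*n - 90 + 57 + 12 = a^2*(15 - 40*n) + a*(24*n^2 - 25*n + 6) + 64*n^3 - 144*n^2 + 101*n - 21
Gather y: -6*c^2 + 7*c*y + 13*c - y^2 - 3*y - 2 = -6*c^2 + 13*c - y^2 + y*(7*c - 3) - 2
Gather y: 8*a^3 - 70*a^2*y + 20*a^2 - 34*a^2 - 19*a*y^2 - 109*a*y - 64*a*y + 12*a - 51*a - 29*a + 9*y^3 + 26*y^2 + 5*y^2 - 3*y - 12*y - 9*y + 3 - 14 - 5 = 8*a^3 - 14*a^2 - 68*a + 9*y^3 + y^2*(31 - 19*a) + y*(-70*a^2 - 173*a - 24) - 16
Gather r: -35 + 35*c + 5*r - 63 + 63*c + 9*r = 98*c + 14*r - 98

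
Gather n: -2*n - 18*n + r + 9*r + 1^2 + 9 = -20*n + 10*r + 10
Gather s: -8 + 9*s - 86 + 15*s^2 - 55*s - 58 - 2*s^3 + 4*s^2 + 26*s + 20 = -2*s^3 + 19*s^2 - 20*s - 132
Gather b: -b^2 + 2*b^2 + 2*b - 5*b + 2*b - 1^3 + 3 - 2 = b^2 - b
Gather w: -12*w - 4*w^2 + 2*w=-4*w^2 - 10*w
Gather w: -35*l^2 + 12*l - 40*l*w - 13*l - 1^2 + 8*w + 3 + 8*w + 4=-35*l^2 - l + w*(16 - 40*l) + 6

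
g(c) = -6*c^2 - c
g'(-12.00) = 143.00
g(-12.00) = -852.00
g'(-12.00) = 143.00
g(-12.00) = -852.00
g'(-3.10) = 36.20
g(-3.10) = -54.56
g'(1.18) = -15.16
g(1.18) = -9.53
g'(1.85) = -23.20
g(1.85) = -22.38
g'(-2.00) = 23.00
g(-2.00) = -22.00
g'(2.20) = -27.40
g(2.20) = -31.24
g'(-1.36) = 15.32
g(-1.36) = -9.74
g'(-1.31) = 14.72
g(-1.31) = -8.99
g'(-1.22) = 13.64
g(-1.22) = -7.71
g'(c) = -12*c - 1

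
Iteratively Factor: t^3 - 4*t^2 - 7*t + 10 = (t - 1)*(t^2 - 3*t - 10) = (t - 5)*(t - 1)*(t + 2)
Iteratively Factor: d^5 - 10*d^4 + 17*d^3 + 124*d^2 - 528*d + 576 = (d - 4)*(d^4 - 6*d^3 - 7*d^2 + 96*d - 144) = (d - 4)*(d - 3)*(d^3 - 3*d^2 - 16*d + 48) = (d - 4)^2*(d - 3)*(d^2 + d - 12) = (d - 4)^2*(d - 3)^2*(d + 4)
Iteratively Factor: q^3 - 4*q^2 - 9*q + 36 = (q - 3)*(q^2 - q - 12) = (q - 4)*(q - 3)*(q + 3)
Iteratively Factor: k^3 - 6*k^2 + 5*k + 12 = (k + 1)*(k^2 - 7*k + 12) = (k - 4)*(k + 1)*(k - 3)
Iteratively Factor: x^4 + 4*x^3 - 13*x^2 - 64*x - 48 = (x + 4)*(x^3 - 13*x - 12) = (x - 4)*(x + 4)*(x^2 + 4*x + 3) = (x - 4)*(x + 3)*(x + 4)*(x + 1)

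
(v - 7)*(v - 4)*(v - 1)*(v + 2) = v^4 - 10*v^3 + 15*v^2 + 50*v - 56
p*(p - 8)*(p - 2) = p^3 - 10*p^2 + 16*p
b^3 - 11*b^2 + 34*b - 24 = (b - 6)*(b - 4)*(b - 1)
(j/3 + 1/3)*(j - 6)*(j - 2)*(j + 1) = j^4/3 - 2*j^3 - j^2 + 16*j/3 + 4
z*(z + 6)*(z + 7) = z^3 + 13*z^2 + 42*z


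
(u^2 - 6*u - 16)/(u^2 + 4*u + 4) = (u - 8)/(u + 2)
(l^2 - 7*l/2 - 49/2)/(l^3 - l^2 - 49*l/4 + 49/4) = 2*(l - 7)/(2*l^2 - 9*l + 7)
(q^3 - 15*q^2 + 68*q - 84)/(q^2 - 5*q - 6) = (q^2 - 9*q + 14)/(q + 1)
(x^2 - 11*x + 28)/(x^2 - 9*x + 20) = (x - 7)/(x - 5)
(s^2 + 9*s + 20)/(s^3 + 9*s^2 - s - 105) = (s + 4)/(s^2 + 4*s - 21)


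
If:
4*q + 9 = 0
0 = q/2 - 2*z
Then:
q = -9/4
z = -9/16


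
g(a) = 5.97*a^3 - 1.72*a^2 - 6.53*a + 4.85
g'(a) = 17.91*a^2 - 3.44*a - 6.53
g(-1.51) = -9.77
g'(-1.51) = 39.50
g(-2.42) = -74.03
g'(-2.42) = 106.68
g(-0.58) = 6.89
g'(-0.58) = 1.49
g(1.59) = 14.12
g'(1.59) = 33.28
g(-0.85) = 5.49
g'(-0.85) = 9.33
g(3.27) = 173.85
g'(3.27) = 173.73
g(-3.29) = -204.88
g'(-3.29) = 198.65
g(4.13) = 369.10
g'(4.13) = 284.75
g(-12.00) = -10480.63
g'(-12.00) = 2613.79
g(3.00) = 130.97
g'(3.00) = 144.34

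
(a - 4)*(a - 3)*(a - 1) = a^3 - 8*a^2 + 19*a - 12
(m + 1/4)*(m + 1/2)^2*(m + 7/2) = m^4 + 19*m^3/4 + 39*m^2/8 + 29*m/16 + 7/32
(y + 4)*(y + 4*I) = y^2 + 4*y + 4*I*y + 16*I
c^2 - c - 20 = (c - 5)*(c + 4)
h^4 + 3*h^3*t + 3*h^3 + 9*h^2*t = h^2*(h + 3)*(h + 3*t)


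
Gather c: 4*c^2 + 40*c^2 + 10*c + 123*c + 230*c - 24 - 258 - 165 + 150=44*c^2 + 363*c - 297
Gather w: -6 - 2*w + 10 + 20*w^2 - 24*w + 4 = 20*w^2 - 26*w + 8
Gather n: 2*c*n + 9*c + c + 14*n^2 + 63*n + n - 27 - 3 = 10*c + 14*n^2 + n*(2*c + 64) - 30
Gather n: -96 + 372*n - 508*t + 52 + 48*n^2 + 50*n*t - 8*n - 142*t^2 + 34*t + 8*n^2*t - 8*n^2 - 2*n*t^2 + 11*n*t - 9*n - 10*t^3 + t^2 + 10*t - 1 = n^2*(8*t + 40) + n*(-2*t^2 + 61*t + 355) - 10*t^3 - 141*t^2 - 464*t - 45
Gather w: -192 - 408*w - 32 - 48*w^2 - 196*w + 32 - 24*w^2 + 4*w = -72*w^2 - 600*w - 192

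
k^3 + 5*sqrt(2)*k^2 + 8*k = k*(k + sqrt(2))*(k + 4*sqrt(2))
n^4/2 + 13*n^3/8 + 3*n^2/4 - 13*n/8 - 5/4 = (n/2 + 1)*(n - 1)*(n + 1)*(n + 5/4)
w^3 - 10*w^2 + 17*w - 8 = (w - 8)*(w - 1)^2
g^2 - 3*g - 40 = (g - 8)*(g + 5)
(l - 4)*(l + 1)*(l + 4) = l^3 + l^2 - 16*l - 16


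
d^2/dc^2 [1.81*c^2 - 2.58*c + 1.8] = 3.62000000000000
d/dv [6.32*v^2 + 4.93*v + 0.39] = 12.64*v + 4.93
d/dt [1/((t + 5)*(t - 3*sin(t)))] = (-t + (t + 5)*(3*cos(t) - 1) + 3*sin(t))/((t + 5)^2*(t - 3*sin(t))^2)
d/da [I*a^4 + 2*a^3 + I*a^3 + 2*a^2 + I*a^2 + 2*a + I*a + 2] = 4*I*a^3 + 3*a^2*(2 + I) + 2*a*(2 + I) + 2 + I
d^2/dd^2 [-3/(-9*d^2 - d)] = 6*(-9*d*(9*d + 1) + (18*d + 1)^2)/(d^3*(9*d + 1)^3)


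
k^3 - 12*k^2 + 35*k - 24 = (k - 8)*(k - 3)*(k - 1)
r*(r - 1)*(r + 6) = r^3 + 5*r^2 - 6*r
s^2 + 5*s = s*(s + 5)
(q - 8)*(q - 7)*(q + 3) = q^3 - 12*q^2 + 11*q + 168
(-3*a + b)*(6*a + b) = -18*a^2 + 3*a*b + b^2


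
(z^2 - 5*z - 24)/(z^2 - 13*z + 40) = (z + 3)/(z - 5)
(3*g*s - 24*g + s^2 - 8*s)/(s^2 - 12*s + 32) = (3*g + s)/(s - 4)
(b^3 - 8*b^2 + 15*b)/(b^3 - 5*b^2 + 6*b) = (b - 5)/(b - 2)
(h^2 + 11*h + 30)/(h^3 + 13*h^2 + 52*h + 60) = 1/(h + 2)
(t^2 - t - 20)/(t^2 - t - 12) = (-t^2 + t + 20)/(-t^2 + t + 12)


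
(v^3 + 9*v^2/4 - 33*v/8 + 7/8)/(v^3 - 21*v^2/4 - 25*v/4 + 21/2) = (8*v^2 + 26*v - 7)/(2*(4*v^2 - 17*v - 42))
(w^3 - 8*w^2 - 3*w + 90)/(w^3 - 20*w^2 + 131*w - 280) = (w^2 - 3*w - 18)/(w^2 - 15*w + 56)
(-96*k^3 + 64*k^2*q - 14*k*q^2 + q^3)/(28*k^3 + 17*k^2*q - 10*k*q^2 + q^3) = (24*k^2 - 10*k*q + q^2)/(-7*k^2 - 6*k*q + q^2)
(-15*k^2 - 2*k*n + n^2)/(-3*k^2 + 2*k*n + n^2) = (5*k - n)/(k - n)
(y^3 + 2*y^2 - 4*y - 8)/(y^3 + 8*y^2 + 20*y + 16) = (y - 2)/(y + 4)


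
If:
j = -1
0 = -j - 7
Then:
No Solution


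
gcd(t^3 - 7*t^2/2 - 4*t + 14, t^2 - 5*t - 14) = t + 2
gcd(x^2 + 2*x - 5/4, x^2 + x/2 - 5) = x + 5/2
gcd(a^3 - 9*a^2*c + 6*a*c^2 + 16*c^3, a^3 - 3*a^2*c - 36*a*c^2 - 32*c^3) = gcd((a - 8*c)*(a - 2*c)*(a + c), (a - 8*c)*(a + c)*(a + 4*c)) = a^2 - 7*a*c - 8*c^2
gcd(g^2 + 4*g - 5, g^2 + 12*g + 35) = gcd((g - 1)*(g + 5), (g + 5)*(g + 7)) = g + 5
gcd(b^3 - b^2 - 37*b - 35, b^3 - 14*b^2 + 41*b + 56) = b^2 - 6*b - 7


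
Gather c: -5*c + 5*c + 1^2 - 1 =0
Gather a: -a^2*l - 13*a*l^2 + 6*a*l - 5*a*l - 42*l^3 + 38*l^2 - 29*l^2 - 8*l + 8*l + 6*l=-a^2*l + a*(-13*l^2 + l) - 42*l^3 + 9*l^2 + 6*l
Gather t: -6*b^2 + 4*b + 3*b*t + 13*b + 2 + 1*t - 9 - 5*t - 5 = -6*b^2 + 17*b + t*(3*b - 4) - 12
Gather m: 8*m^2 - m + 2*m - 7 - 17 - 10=8*m^2 + m - 34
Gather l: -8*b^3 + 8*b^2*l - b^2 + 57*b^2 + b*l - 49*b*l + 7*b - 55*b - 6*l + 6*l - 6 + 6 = -8*b^3 + 56*b^2 - 48*b + l*(8*b^2 - 48*b)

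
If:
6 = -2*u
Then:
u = -3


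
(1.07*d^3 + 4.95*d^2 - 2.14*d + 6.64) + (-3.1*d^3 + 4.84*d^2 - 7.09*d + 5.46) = -2.03*d^3 + 9.79*d^2 - 9.23*d + 12.1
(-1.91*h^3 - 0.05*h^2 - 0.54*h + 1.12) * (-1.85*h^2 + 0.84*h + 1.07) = 3.5335*h^5 - 1.5119*h^4 - 1.0867*h^3 - 2.5791*h^2 + 0.363*h + 1.1984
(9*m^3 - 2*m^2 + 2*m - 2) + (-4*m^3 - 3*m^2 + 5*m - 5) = 5*m^3 - 5*m^2 + 7*m - 7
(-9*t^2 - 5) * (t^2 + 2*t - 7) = -9*t^4 - 18*t^3 + 58*t^2 - 10*t + 35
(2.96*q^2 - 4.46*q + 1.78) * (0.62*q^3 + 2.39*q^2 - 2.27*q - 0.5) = 1.8352*q^5 + 4.3092*q^4 - 16.275*q^3 + 12.8984*q^2 - 1.8106*q - 0.89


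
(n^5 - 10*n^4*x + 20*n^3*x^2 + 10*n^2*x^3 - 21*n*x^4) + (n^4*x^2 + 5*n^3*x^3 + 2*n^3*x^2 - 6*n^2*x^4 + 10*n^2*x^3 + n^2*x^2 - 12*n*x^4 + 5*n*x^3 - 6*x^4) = n^5 + n^4*x^2 - 10*n^4*x + 5*n^3*x^3 + 22*n^3*x^2 - 6*n^2*x^4 + 20*n^2*x^3 + n^2*x^2 - 33*n*x^4 + 5*n*x^3 - 6*x^4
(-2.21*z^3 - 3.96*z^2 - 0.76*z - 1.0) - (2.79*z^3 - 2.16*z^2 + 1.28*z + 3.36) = -5.0*z^3 - 1.8*z^2 - 2.04*z - 4.36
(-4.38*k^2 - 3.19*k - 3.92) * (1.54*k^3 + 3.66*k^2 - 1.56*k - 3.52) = -6.7452*k^5 - 20.9434*k^4 - 10.8794*k^3 + 6.0468*k^2 + 17.344*k + 13.7984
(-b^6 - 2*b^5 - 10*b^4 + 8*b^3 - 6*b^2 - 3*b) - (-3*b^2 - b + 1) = -b^6 - 2*b^5 - 10*b^4 + 8*b^3 - 3*b^2 - 2*b - 1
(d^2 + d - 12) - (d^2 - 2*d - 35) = 3*d + 23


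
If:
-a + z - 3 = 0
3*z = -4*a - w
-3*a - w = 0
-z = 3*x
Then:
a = -9/4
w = 27/4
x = -1/4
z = 3/4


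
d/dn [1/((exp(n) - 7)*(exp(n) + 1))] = 2*(3 - exp(n))*exp(n)/(exp(4*n) - 12*exp(3*n) + 22*exp(2*n) + 84*exp(n) + 49)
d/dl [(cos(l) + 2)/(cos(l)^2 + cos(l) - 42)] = (cos(l)^2 + 4*cos(l) + 44)*sin(l)/(cos(l)^2 + cos(l) - 42)^2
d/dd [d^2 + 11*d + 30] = 2*d + 11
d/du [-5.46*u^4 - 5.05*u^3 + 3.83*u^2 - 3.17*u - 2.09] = -21.84*u^3 - 15.15*u^2 + 7.66*u - 3.17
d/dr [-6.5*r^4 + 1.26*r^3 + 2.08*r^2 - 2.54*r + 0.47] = -26.0*r^3 + 3.78*r^2 + 4.16*r - 2.54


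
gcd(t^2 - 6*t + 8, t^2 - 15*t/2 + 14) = t - 4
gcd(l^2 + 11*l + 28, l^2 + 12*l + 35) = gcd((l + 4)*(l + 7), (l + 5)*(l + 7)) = l + 7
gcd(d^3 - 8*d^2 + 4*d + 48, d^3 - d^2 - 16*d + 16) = d - 4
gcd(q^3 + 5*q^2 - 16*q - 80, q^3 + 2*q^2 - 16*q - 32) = q^2 - 16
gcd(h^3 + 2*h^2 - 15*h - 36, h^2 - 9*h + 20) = h - 4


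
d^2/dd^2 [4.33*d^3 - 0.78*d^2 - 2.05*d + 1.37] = 25.98*d - 1.56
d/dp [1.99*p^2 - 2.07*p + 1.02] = 3.98*p - 2.07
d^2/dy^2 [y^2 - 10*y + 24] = 2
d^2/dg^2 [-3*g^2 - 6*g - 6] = -6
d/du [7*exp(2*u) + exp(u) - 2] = (14*exp(u) + 1)*exp(u)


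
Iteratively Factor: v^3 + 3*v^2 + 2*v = (v)*(v^2 + 3*v + 2) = v*(v + 1)*(v + 2)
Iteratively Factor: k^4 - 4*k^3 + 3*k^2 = (k)*(k^3 - 4*k^2 + 3*k) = k^2*(k^2 - 4*k + 3) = k^2*(k - 1)*(k - 3)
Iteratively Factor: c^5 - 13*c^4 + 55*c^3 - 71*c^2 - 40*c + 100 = (c - 2)*(c^4 - 11*c^3 + 33*c^2 - 5*c - 50) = (c - 5)*(c - 2)*(c^3 - 6*c^2 + 3*c + 10) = (c - 5)*(c - 2)^2*(c^2 - 4*c - 5) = (c - 5)*(c - 2)^2*(c + 1)*(c - 5)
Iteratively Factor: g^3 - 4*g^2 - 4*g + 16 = (g - 2)*(g^2 - 2*g - 8) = (g - 2)*(g + 2)*(g - 4)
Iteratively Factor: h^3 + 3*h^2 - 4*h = (h + 4)*(h^2 - h) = h*(h + 4)*(h - 1)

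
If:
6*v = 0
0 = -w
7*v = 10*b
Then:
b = 0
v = 0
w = 0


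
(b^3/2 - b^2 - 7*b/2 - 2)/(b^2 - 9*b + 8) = (b^3 - 2*b^2 - 7*b - 4)/(2*(b^2 - 9*b + 8))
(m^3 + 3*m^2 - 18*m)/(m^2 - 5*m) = (m^2 + 3*m - 18)/(m - 5)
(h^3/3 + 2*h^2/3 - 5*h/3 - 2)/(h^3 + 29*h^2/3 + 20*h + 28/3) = (h^3 + 2*h^2 - 5*h - 6)/(3*h^3 + 29*h^2 + 60*h + 28)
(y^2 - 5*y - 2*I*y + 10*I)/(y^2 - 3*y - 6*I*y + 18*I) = (y^2 - 5*y - 2*I*y + 10*I)/(y^2 - 3*y - 6*I*y + 18*I)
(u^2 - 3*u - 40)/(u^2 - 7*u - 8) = (u + 5)/(u + 1)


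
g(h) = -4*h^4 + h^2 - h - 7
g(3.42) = -545.95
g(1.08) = -12.36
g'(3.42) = -634.19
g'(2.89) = -381.42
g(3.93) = -949.66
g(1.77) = -44.90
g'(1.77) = -86.18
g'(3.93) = -964.32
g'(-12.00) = 27623.00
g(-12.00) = -82795.00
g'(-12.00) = 27623.00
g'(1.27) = -31.23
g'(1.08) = -19.00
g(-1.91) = -54.68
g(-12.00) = -82795.00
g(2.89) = -280.57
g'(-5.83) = 3157.82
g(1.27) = -17.06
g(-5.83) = -4588.16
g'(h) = -16*h^3 + 2*h - 1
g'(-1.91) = 106.67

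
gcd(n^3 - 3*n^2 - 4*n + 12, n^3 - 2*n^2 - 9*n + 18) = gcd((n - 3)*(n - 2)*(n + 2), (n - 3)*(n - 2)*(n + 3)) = n^2 - 5*n + 6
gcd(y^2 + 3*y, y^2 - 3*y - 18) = y + 3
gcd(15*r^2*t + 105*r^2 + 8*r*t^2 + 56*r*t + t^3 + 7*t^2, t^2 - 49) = t + 7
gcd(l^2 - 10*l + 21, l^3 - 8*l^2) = 1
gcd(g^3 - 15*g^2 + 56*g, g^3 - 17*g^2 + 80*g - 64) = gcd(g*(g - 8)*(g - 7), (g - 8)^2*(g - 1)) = g - 8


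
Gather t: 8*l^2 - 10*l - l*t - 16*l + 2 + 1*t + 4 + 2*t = 8*l^2 - 26*l + t*(3 - l) + 6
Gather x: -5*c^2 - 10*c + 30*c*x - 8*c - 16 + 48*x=-5*c^2 - 18*c + x*(30*c + 48) - 16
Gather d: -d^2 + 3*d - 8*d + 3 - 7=-d^2 - 5*d - 4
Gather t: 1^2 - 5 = -4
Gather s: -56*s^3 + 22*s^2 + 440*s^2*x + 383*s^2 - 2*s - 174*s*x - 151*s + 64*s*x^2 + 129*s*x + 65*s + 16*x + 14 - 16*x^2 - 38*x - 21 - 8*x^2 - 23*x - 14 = -56*s^3 + s^2*(440*x + 405) + s*(64*x^2 - 45*x - 88) - 24*x^2 - 45*x - 21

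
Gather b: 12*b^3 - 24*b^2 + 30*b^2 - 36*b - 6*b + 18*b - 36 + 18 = 12*b^3 + 6*b^2 - 24*b - 18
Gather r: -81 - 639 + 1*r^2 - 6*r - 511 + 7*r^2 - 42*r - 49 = 8*r^2 - 48*r - 1280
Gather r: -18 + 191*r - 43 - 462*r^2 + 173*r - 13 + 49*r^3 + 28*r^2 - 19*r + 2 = 49*r^3 - 434*r^2 + 345*r - 72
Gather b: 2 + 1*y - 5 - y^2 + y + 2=-y^2 + 2*y - 1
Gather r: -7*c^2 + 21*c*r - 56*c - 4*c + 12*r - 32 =-7*c^2 - 60*c + r*(21*c + 12) - 32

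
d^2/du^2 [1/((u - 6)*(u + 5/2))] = 4*(4*(u - 6)^2 + 2*(u - 6)*(2*u + 5) + (2*u + 5)^2)/((u - 6)^3*(2*u + 5)^3)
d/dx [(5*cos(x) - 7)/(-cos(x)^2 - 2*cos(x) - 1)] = (19 - 5*cos(x))*sin(x)/(cos(x) + 1)^3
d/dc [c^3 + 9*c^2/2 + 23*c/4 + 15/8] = 3*c^2 + 9*c + 23/4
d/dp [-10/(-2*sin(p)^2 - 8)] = -20*sin(2*p)/(cos(2*p) - 9)^2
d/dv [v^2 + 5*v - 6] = 2*v + 5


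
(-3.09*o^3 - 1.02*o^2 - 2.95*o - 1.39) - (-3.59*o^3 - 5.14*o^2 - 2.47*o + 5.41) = 0.5*o^3 + 4.12*o^2 - 0.48*o - 6.8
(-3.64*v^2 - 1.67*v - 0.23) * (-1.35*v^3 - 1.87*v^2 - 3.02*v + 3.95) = 4.914*v^5 + 9.0613*v^4 + 14.4262*v^3 - 8.9045*v^2 - 5.9019*v - 0.9085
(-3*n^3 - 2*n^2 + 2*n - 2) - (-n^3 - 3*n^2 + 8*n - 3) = -2*n^3 + n^2 - 6*n + 1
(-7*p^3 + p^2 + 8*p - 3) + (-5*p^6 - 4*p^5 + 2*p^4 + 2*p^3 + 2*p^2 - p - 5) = -5*p^6 - 4*p^5 + 2*p^4 - 5*p^3 + 3*p^2 + 7*p - 8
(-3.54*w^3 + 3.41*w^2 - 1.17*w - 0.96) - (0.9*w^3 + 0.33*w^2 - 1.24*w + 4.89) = -4.44*w^3 + 3.08*w^2 + 0.0700000000000001*w - 5.85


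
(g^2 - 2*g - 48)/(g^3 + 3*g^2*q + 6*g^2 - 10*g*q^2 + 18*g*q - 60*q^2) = (8 - g)/(-g^2 - 3*g*q + 10*q^2)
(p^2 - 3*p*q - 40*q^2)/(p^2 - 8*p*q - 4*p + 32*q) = (p + 5*q)/(p - 4)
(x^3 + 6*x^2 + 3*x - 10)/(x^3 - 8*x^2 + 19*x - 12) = (x^2 + 7*x + 10)/(x^2 - 7*x + 12)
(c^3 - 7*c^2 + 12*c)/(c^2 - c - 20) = c*(-c^2 + 7*c - 12)/(-c^2 + c + 20)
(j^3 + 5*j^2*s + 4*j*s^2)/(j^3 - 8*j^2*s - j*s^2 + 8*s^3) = j*(j + 4*s)/(j^2 - 9*j*s + 8*s^2)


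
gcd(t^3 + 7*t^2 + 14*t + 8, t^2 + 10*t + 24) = t + 4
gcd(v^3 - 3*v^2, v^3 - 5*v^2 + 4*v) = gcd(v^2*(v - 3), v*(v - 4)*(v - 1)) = v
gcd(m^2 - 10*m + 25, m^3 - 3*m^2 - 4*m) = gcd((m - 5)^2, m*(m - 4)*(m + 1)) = 1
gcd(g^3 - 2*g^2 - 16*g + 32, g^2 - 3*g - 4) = g - 4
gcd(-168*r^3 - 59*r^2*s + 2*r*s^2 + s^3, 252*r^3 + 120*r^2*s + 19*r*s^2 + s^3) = 7*r + s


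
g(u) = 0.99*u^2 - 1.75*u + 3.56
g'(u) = 1.98*u - 1.75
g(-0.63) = 5.06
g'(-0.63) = -3.00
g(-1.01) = 6.34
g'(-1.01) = -3.75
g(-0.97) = 6.19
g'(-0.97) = -3.67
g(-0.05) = 3.65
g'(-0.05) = -1.85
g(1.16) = 2.86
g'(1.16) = 0.55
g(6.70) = 36.28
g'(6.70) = 11.52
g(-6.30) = 53.88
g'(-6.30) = -14.22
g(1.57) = 3.25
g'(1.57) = 1.36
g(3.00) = 7.22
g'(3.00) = 4.19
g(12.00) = 125.12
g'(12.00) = 22.01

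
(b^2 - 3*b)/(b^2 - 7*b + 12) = b/(b - 4)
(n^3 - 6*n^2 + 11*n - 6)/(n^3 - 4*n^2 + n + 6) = (n - 1)/(n + 1)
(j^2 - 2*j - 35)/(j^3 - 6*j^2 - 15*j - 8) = (-j^2 + 2*j + 35)/(-j^3 + 6*j^2 + 15*j + 8)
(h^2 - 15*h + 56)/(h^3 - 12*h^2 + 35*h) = (h - 8)/(h*(h - 5))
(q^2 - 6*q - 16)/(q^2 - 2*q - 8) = (q - 8)/(q - 4)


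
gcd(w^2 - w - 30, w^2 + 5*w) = w + 5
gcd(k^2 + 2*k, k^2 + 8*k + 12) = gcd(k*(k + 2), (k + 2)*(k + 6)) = k + 2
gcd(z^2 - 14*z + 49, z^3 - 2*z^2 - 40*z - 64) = 1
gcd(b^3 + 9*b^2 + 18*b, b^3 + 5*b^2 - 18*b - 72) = b^2 + 9*b + 18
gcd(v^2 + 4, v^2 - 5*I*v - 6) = v - 2*I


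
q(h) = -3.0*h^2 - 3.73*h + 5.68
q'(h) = -6.0*h - 3.73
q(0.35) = 4.01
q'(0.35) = -5.83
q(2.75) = -27.26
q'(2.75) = -20.23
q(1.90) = -12.24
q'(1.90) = -15.13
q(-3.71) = -21.77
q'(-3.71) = 18.53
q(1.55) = -7.31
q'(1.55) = -13.03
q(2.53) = -22.96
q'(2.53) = -18.91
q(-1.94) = 1.63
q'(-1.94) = 7.91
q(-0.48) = 6.78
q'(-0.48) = -0.85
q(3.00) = -32.51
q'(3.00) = -21.73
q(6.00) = -124.70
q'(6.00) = -39.73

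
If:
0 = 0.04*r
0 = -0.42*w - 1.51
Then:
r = 0.00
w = -3.60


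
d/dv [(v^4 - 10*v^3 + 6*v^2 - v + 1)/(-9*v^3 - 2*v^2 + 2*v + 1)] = (-9*v^6 - 4*v^5 + 80*v^4 - 54*v^3 + 7*v^2 + 16*v - 3)/(81*v^6 + 36*v^5 - 32*v^4 - 26*v^3 + 4*v + 1)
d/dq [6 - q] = -1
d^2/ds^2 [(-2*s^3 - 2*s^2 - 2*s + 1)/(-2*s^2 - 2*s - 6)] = (-4*s^3 - 3*s^2 + 33*s + 14)/(s^6 + 3*s^5 + 12*s^4 + 19*s^3 + 36*s^2 + 27*s + 27)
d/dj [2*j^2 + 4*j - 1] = 4*j + 4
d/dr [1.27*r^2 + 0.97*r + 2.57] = 2.54*r + 0.97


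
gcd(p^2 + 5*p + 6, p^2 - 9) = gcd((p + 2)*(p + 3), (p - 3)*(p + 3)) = p + 3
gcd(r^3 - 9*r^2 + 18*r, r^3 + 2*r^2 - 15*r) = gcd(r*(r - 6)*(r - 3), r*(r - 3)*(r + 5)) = r^2 - 3*r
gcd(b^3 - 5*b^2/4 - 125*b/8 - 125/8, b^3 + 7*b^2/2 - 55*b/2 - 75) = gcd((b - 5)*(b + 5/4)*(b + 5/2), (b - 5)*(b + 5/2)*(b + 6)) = b^2 - 5*b/2 - 25/2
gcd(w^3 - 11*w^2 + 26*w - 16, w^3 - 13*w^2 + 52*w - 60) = w - 2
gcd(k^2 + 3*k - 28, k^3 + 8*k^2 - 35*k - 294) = k + 7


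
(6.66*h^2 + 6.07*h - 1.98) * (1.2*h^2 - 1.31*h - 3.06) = 7.992*h^4 - 1.4406*h^3 - 30.7073*h^2 - 15.9804*h + 6.0588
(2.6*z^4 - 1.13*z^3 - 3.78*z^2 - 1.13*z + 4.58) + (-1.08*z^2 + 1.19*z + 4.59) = 2.6*z^4 - 1.13*z^3 - 4.86*z^2 + 0.0600000000000001*z + 9.17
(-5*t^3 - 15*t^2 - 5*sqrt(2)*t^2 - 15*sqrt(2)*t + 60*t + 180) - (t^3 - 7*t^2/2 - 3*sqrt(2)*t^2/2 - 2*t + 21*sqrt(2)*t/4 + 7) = -6*t^3 - 23*t^2/2 - 7*sqrt(2)*t^2/2 - 81*sqrt(2)*t/4 + 62*t + 173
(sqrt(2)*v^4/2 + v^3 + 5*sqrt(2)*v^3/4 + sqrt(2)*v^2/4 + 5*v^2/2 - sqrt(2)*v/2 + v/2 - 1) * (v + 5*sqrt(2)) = sqrt(2)*v^5/2 + 5*sqrt(2)*v^4/4 + 6*v^4 + 21*sqrt(2)*v^3/4 + 15*v^3 + 3*v^2 + 12*sqrt(2)*v^2 - 6*v + 5*sqrt(2)*v/2 - 5*sqrt(2)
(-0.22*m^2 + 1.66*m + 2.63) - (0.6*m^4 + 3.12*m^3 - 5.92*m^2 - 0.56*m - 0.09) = -0.6*m^4 - 3.12*m^3 + 5.7*m^2 + 2.22*m + 2.72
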